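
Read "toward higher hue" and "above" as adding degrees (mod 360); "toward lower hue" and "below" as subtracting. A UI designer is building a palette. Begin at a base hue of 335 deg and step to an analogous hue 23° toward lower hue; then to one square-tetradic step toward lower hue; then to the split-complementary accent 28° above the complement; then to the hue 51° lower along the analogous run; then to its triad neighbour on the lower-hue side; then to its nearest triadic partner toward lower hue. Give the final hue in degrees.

139°

analog 23° ↓ −23°: 335 − 23 = 312°
square ↓ −90°: 312 − 90 = 222°
split-comp 28° ↑ +208°: 222 + 208 = 430 → 430 − 360 = 70°
analog 51° ↓ −51°: 70 − 51 = 19°
triadic ↓ −120°: 19 − 120 = -101 → -101 + 360 = 259°
triadic ↓ −120°: 259 − 120 = 139°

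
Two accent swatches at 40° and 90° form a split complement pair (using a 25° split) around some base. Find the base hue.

245°

The accents sit 25° either side of the complement, so the complement is their short-arc midpoint on the wheel.
Short-arc midpoint of 40° and 90°: 65°.
Base is 180° from the complement: 65 − 180 = -115 → -115 + 360 = 245°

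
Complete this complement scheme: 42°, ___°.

222°

The complement sits 180° across the wheel.
The full set through 42° is {42°, 222°}.
Given {42°}, the missing hue is 222°.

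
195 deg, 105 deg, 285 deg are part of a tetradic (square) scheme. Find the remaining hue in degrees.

15°

A square tetradic scheme places four hues every 90°.
The full set through 105° is {15°, 105°, 195°, 285°}.
Given {105°, 195°, 285°}, the missing hue is 15°.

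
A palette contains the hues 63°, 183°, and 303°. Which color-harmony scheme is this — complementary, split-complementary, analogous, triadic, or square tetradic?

triadic

Sort the hues: 63°, 183°, 303°.
Successive gaps around the wheel: 120°, 120°, 120°.
Three hues equally spaced 120° apart form a triad.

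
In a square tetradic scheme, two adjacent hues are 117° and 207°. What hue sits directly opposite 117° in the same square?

A square tetradic scheme places four hues 90° apart; opposite corners are 180° apart.
117 + 180 = 297°

297°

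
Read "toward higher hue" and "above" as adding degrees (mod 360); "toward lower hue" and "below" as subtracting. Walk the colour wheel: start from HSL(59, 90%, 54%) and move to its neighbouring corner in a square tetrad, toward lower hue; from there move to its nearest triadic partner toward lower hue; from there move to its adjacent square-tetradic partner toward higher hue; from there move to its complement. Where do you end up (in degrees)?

119°

59 − 90 = -31 → -31 + 360 = 329°   (square ↓)
329 − 120 = 209°   (triadic ↓)
209 + 90 = 299°   (square ↑)
299 + 180 = 479 → 479 − 360 = 119°   (complement)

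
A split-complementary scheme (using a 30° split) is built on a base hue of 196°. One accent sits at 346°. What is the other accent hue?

46°

Split-complementary hues sit 30° either side of the complement.
Complement of the base 196°: 196 + 180 = 376 → 376 − 360 = 16°
The given accent 346° is 30° one side of 16°; the other accent sits 30° the other side: 16 + 30 = 46°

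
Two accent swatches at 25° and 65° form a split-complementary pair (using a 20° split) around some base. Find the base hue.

225°

The accents sit 20° either side of the complement, so the complement is their short-arc midpoint on the wheel.
Short-arc midpoint of 25° and 65°: 45°.
Base is 180° from the complement: 45 − 180 = -135 → -135 + 360 = 225°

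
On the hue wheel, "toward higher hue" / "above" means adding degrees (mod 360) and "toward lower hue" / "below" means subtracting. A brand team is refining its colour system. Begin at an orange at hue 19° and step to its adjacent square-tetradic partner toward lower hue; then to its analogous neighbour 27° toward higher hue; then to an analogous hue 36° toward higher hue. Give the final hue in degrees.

19 − 90 = -71 → -71 + 360 = 289°   (square ↓)
289 + 27 = 316°   (analog 27° ↑)
316 + 36 = 352°   (analog 36° ↑)

352°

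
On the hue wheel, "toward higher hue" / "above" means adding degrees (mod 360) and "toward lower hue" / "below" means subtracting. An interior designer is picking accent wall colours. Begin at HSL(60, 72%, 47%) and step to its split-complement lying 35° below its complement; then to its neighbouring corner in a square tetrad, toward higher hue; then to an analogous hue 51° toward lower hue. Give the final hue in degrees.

244°

split-comp 35° ↓ +145°: 60 + 145 = 205°
square ↑ +90°: 205 + 90 = 295°
analog 51° ↓ −51°: 295 − 51 = 244°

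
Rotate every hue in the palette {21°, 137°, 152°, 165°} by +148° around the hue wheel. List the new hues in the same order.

169°, 285°, 300°, 313°

21 + 148 = 169°
137 + 148 = 285°
152 + 148 = 300°
165 + 148 = 313°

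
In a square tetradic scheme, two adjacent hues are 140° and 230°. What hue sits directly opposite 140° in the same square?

320°

A square tetradic scheme places four hues 90° apart; opposite corners are 180° apart.
140 + 180 = 320°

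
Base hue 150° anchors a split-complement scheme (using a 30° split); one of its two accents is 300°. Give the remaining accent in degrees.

Split-complementary hues sit 30° either side of the complement.
Complement of the base 150°: 150 + 180 = 330°
The given accent 300° is 30° one side of 330°; the other accent sits 30° the other side: 330 + 30 = 360 → 360 − 360 = 0°

0°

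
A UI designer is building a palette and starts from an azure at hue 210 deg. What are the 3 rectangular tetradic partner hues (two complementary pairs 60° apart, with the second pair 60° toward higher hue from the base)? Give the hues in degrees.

270°, 30°, and 90°

A rectangular tetradic uses two complementary pairs 60° apart: offsets 0°, 60°, 180°, 240°.
210 + 60 = 270°
210 + 180 = 390 → 390 − 360 = 30°
210 + 240 = 450 → 450 − 360 = 90°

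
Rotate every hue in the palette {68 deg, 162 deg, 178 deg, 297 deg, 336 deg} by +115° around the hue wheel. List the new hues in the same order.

183°, 277°, 293°, 52°, 91°

68 + 115 = 183°
162 + 115 = 277°
178 + 115 = 293°
297 + 115 = 412 → 412 − 360 = 52°
336 + 115 = 451 → 451 − 360 = 91°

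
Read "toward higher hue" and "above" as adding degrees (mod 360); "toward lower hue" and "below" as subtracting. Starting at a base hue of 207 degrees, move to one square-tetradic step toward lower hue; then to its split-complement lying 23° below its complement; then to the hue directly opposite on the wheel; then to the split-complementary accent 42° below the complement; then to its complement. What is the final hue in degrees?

square ↓ −90°: 207 − 90 = 117°
split-comp 23° ↓ +157°: 117 + 157 = 274°
complement +180°: 274 + 180 = 454 → 454 − 360 = 94°
split-comp 42° ↓ +138°: 94 + 138 = 232°
complement +180°: 232 + 180 = 412 → 412 − 360 = 52°

52°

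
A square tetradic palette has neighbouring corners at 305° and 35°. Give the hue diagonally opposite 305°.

A square tetradic scheme places four hues 90° apart; opposite corners are 180° apart.
305 + 180 = 485 → 485 − 360 = 125°

125°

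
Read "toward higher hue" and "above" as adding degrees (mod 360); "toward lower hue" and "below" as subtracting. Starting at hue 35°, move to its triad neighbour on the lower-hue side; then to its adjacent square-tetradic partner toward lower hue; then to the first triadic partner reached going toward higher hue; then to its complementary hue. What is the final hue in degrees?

125°

35 − 120 = -85 → -85 + 360 = 275°   (triadic ↓)
275 − 90 = 185°   (square ↓)
185 + 120 = 305°   (triadic ↑)
305 + 180 = 485 → 485 − 360 = 125°   (complement)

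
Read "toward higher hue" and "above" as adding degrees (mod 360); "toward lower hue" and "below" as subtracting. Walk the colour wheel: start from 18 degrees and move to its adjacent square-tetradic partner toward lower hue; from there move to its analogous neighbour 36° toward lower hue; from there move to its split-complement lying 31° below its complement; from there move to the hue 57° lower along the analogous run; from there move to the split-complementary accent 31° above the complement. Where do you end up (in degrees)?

square ↓ −90°: 18 − 90 = -72 → -72 + 360 = 288°
analog 36° ↓ −36°: 288 − 36 = 252°
split-comp 31° ↓ +149°: 252 + 149 = 401 → 401 − 360 = 41°
analog 57° ↓ −57°: 41 − 57 = -16 → -16 + 360 = 344°
split-comp 31° ↑ +211°: 344 + 211 = 555 → 555 − 360 = 195°

195°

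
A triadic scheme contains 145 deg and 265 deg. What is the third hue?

25°

A triad spaces three hues 120° apart.
The full set is {25°, 145°, 265°}.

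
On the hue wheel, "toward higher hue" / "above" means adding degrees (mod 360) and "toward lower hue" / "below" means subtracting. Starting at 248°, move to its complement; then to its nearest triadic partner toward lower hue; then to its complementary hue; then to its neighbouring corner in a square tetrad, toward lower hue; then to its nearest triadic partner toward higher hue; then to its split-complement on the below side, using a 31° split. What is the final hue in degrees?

307°

complement +180°: 248 + 180 = 428 → 428 − 360 = 68°
triadic ↓ −120°: 68 − 120 = -52 → -52 + 360 = 308°
complement +180°: 308 + 180 = 488 → 488 − 360 = 128°
square ↓ −90°: 128 − 90 = 38°
triadic ↑ +120°: 38 + 120 = 158°
split-comp 31° ↓ +149°: 158 + 149 = 307°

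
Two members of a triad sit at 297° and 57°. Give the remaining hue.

177°

A triad spaces three hues 120° apart.
The full set is {57°, 177°, 297°}.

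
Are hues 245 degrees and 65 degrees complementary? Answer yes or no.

yes

Angular distance: |245 − 65| = 180 = 180°.
Complementary requires 180°.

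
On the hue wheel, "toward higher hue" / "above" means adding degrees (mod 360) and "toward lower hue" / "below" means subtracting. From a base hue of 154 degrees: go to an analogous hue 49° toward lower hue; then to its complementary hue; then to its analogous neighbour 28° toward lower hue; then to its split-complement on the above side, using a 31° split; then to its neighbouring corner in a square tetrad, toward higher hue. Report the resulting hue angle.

198°

analog 49° ↓ −49°: 154 − 49 = 105°
complement +180°: 105 + 180 = 285°
analog 28° ↓ −28°: 285 − 28 = 257°
split-comp 31° ↑ +211°: 257 + 211 = 468 → 468 − 360 = 108°
square ↑ +90°: 108 + 90 = 198°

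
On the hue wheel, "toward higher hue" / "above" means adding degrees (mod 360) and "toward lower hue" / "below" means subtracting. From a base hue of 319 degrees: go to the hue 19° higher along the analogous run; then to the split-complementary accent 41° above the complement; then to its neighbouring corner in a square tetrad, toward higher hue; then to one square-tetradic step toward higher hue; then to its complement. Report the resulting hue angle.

319 + 19 = 338°   (analog 19° ↑)
338 + 221 = 559 → 559 − 360 = 199°   (split-comp 41° ↑)
199 + 90 = 289°   (square ↑)
289 + 90 = 379 → 379 − 360 = 19°   (square ↑)
19 + 180 = 199°   (complement)

199°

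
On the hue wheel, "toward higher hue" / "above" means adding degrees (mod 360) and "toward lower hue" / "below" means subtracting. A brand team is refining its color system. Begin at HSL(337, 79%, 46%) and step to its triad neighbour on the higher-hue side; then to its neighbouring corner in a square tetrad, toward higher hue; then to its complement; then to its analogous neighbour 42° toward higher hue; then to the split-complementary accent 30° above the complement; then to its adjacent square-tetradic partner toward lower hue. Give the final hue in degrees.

169°

337 + 120 = 457 → 457 − 360 = 97°   (triadic ↑)
97 + 90 = 187°   (square ↑)
187 + 180 = 367 → 367 − 360 = 7°   (complement)
7 + 42 = 49°   (analog 42° ↑)
49 + 210 = 259°   (split-comp 30° ↑)
259 − 90 = 169°   (square ↓)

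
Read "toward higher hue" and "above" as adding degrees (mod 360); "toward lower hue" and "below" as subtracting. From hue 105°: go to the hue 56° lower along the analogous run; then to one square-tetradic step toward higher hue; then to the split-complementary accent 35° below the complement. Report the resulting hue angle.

284°

−56° (analog 56° ↓): 105 − 56 = 49°
+90° (square ↑): 49 + 90 = 139°
+145° (split-comp 35° ↓): 139 + 145 = 284°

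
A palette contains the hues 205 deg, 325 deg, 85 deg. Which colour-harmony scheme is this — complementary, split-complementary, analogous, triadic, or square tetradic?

Sort the hues: 85°, 205°, 325°.
Successive gaps around the wheel: 120°, 120°, 120°.
Three hues equally spaced 120° apart form a triad.

triadic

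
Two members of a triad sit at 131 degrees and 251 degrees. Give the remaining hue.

A triad spaces three hues 120° apart.
The full set is {11°, 131°, 251°}.

11°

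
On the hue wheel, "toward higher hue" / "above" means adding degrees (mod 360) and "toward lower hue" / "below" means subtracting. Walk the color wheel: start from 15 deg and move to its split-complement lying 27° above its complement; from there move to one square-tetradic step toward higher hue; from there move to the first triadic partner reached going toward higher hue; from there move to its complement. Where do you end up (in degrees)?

252°

15 + 207 = 222°   (split-comp 27° ↑)
222 + 90 = 312°   (square ↑)
312 + 120 = 432 → 432 − 360 = 72°   (triadic ↑)
72 + 180 = 252°   (complement)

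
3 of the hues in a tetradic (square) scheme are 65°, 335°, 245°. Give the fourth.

155°

A square tetradic scheme places four hues every 90°.
The full set through 65° is {65°, 155°, 245°, 335°}.
Given {65°, 245°, 335°}, the missing hue is 155°.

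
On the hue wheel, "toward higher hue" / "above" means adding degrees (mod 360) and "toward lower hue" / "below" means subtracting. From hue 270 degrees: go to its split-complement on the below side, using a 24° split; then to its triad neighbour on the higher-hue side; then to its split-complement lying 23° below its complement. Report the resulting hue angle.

343°

split-comp 24° ↓ +156°: 270 + 156 = 426 → 426 − 360 = 66°
triadic ↑ +120°: 66 + 120 = 186°
split-comp 23° ↓ +157°: 186 + 157 = 343°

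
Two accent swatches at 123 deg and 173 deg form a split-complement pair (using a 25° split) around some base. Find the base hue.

328°

The accents sit 25° either side of the complement, so the complement is their short-arc midpoint on the wheel.
Short-arc midpoint of 123° and 173°: 148°.
Base is 180° from the complement: 148 − 180 = -32 → -32 + 360 = 328°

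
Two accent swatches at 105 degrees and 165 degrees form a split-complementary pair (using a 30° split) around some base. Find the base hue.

315°

The accents sit 30° either side of the complement, so the complement is their short-arc midpoint on the wheel.
Short-arc midpoint of 105° and 165°: 135°.
Base is 180° from the complement: 135 − 180 = -45 → -45 + 360 = 315°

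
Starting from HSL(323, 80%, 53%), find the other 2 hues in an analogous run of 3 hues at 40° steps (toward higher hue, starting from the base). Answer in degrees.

Analogous hues sit every 40° along the wheel.
323 + 40 = 363 → 363 − 360 = 3°
323 + 80 = 403 → 403 − 360 = 43°

3° and 43°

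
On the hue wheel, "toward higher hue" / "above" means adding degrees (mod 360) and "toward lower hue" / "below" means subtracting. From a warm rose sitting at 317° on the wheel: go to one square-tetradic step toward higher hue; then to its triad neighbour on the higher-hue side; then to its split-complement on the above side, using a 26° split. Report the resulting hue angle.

13°

square ↑ +90°: 317 + 90 = 407 → 407 − 360 = 47°
triadic ↑ +120°: 47 + 120 = 167°
split-comp 26° ↑ +206°: 167 + 206 = 373 → 373 − 360 = 13°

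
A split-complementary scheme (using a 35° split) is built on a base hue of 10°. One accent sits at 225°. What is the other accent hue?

Split-complementary hues sit 35° either side of the complement.
Complement of the base 10°: 10 + 180 = 190°
The given accent 225° is 35° one side of 190°; the other accent sits 35° the other side: 190 − 35 = 155°

155°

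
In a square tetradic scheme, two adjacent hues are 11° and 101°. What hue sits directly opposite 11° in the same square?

A square tetradic scheme places four hues 90° apart; opposite corners are 180° apart.
11 + 180 = 191°

191°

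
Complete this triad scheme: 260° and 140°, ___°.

20°

A triad places three hues 120° apart.
The full set through 140° is {20°, 140°, 260°}.
Given {140°, 260°}, the missing hue is 20°.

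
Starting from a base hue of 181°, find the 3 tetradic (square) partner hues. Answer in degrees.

A square tetradic scheme places four hues every 90°.
181 + 90 = 271°
181 + 180 = 361 → 361 − 360 = 1°
181 + 270 = 451 → 451 − 360 = 91°

271°, 1°, 91°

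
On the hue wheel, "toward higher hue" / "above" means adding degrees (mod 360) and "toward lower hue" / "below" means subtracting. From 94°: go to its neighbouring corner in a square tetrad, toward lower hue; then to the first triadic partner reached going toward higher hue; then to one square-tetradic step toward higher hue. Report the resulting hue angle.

214°

−90° (square ↓): 94 − 90 = 4°
+120° (triadic ↑): 4 + 120 = 124°
+90° (square ↑): 124 + 90 = 214°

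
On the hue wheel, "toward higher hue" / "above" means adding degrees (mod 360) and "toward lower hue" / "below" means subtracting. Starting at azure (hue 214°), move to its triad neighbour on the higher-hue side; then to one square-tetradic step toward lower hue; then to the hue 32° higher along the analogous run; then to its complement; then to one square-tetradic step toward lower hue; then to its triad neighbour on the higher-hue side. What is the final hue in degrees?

126°

+120° (triadic ↑): 214 + 120 = 334°
−90° (square ↓): 334 − 90 = 244°
+32° (analog 32° ↑): 244 + 32 = 276°
+180° (complement): 276 + 180 = 456 → 456 − 360 = 96°
−90° (square ↓): 96 − 90 = 6°
+120° (triadic ↑): 6 + 120 = 126°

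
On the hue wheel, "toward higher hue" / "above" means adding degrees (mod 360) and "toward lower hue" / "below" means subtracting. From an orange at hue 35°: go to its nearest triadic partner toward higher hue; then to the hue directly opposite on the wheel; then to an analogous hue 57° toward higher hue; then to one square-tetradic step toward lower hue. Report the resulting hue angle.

302°

+120° (triadic ↑): 35 + 120 = 155°
+180° (complement): 155 + 180 = 335°
+57° (analog 57° ↑): 335 + 57 = 392 → 392 − 360 = 32°
−90° (square ↓): 32 − 90 = -58 → -58 + 360 = 302°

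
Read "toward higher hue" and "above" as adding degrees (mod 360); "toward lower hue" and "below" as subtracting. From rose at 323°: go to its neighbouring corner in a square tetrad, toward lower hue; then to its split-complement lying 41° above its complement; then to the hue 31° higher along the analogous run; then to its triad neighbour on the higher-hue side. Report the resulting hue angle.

square ↓ −90°: 323 − 90 = 233°
split-comp 41° ↑ +221°: 233 + 221 = 454 → 454 − 360 = 94°
analog 31° ↑ +31°: 94 + 31 = 125°
triadic ↑ +120°: 125 + 120 = 245°

245°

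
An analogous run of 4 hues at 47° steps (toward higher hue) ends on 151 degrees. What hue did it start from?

3 steps of 47° (toward higher hue) give a net shift of +141°.
Start = end − shift: 151 − 141 = 10°

10°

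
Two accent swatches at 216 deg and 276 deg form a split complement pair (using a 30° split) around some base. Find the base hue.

The accents sit 30° either side of the complement, so the complement is their short-arc midpoint on the wheel.
Short-arc midpoint of 216° and 276°: 246°.
Base is 180° from the complement: 246 − 180 = 66°

66°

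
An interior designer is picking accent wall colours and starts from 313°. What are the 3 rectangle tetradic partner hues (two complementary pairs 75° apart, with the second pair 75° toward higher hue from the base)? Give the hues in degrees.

28°, 133°, 208°

A rectangular tetradic uses two complementary pairs 75° apart: offsets 0°, 75°, 180°, 255°.
313 + 75 = 388 → 388 − 360 = 28°
313 + 180 = 493 → 493 − 360 = 133°
313 + 255 = 568 → 568 − 360 = 208°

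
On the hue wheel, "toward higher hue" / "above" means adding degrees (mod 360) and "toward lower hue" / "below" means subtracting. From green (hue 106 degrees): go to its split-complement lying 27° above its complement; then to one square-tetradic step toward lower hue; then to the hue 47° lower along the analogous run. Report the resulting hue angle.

176°

split-comp 27° ↑ +207°: 106 + 207 = 313°
square ↓ −90°: 313 − 90 = 223°
analog 47° ↓ −47°: 223 − 47 = 176°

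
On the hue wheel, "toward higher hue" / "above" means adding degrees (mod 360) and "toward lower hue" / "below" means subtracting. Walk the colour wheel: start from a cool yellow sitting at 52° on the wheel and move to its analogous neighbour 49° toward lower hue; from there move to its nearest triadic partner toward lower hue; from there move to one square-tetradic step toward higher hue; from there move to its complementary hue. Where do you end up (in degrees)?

analog 49° ↓ −49°: 52 − 49 = 3°
triadic ↓ −120°: 3 − 120 = -117 → -117 + 360 = 243°
square ↑ +90°: 243 + 90 = 333°
complement +180°: 333 + 180 = 513 → 513 − 360 = 153°

153°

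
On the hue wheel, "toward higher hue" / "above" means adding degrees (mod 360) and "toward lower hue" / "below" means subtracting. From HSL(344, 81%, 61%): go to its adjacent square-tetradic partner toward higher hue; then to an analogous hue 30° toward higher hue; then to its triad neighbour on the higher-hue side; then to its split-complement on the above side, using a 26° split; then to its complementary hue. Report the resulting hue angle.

square ↑ +90°: 344 + 90 = 434 → 434 − 360 = 74°
analog 30° ↑ +30°: 74 + 30 = 104°
triadic ↑ +120°: 104 + 120 = 224°
split-comp 26° ↑ +206°: 224 + 206 = 430 → 430 − 360 = 70°
complement +180°: 70 + 180 = 250°

250°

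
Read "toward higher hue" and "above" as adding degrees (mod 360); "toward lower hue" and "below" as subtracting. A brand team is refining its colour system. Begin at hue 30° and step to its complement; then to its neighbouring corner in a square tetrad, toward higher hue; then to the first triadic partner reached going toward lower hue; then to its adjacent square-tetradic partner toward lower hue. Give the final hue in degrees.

30 + 180 = 210°   (complement)
210 + 90 = 300°   (square ↑)
300 − 120 = 180°   (triadic ↓)
180 − 90 = 90°   (square ↓)

90°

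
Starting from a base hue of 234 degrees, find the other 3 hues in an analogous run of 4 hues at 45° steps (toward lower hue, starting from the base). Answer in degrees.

189°, 144° and 99°

Analogous hues sit every 45° along the wheel.
234 − 45 = 189°
234 − 90 = 144°
234 − 135 = 99°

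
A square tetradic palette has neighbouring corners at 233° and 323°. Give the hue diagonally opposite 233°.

53°

A square tetradic scheme places four hues 90° apart; opposite corners are 180° apart.
233 + 180 = 413 → 413 − 360 = 53°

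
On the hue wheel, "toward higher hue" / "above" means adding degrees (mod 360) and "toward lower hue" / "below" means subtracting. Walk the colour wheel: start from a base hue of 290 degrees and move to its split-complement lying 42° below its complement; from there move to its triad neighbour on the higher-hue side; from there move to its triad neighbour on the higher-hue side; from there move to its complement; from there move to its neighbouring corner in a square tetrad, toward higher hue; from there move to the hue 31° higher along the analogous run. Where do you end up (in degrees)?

290 + 138 = 428 → 428 − 360 = 68°   (split-comp 42° ↓)
68 + 120 = 188°   (triadic ↑)
188 + 120 = 308°   (triadic ↑)
308 + 180 = 488 → 488 − 360 = 128°   (complement)
128 + 90 = 218°   (square ↑)
218 + 31 = 249°   (analog 31° ↑)

249°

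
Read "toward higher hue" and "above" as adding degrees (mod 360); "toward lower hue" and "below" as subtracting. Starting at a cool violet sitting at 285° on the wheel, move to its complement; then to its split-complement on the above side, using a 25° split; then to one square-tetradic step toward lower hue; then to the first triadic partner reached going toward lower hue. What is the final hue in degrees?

+180° (complement): 285 + 180 = 465 → 465 − 360 = 105°
+205° (split-comp 25° ↑): 105 + 205 = 310°
−90° (square ↓): 310 − 90 = 220°
−120° (triadic ↓): 220 − 120 = 100°

100°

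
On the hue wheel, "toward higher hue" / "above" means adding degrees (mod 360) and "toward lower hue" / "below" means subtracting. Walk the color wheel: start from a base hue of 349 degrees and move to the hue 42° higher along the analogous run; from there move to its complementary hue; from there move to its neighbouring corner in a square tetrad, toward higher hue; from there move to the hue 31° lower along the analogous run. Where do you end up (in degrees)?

270°

349 + 42 = 391 → 391 − 360 = 31°   (analog 42° ↑)
31 + 180 = 211°   (complement)
211 + 90 = 301°   (square ↑)
301 − 31 = 270°   (analog 31° ↓)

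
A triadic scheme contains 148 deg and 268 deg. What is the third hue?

28°

A triad spaces three hues 120° apart.
The full set is {28°, 148°, 268°}.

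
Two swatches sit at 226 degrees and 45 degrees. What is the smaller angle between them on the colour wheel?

179°

|226 − 45| = 181.
The shorter arc is 360 − 181 = 179°.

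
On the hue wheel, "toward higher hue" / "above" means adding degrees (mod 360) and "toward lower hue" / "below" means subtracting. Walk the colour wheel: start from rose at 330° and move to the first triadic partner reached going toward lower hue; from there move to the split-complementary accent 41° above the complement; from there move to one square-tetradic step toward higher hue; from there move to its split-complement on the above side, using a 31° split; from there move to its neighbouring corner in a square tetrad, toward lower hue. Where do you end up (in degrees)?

282°

triadic ↓ −120°: 330 − 120 = 210°
split-comp 41° ↑ +221°: 210 + 221 = 431 → 431 − 360 = 71°
square ↑ +90°: 71 + 90 = 161°
split-comp 31° ↑ +211°: 161 + 211 = 372 → 372 − 360 = 12°
square ↓ −90°: 12 − 90 = -78 → -78 + 360 = 282°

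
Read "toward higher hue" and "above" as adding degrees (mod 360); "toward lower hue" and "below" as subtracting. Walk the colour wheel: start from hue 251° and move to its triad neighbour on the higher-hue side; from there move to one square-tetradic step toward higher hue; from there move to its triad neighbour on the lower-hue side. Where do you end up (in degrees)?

251 + 120 = 371 → 371 − 360 = 11°   (triadic ↑)
11 + 90 = 101°   (square ↑)
101 − 120 = -19 → -19 + 360 = 341°   (triadic ↓)

341°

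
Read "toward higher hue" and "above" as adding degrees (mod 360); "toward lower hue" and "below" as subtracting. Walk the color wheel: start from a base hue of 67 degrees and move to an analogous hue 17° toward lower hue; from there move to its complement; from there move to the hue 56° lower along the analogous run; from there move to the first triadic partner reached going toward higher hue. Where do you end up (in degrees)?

−17° (analog 17° ↓): 67 − 17 = 50°
+180° (complement): 50 + 180 = 230°
−56° (analog 56° ↓): 230 − 56 = 174°
+120° (triadic ↑): 174 + 120 = 294°

294°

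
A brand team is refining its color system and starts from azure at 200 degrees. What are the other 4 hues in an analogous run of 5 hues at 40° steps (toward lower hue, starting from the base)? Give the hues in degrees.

160°, 120°, 80° and 40°

200 − 40 = 160°
200 − 80 = 120°
200 − 120 = 80°
200 − 160 = 40°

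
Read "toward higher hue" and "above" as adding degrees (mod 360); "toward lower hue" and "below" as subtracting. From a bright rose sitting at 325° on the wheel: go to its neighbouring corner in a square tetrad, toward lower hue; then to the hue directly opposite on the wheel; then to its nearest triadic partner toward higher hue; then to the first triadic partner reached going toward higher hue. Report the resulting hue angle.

295°

−90° (square ↓): 325 − 90 = 235°
+180° (complement): 235 + 180 = 415 → 415 − 360 = 55°
+120° (triadic ↑): 55 + 120 = 175°
+120° (triadic ↑): 175 + 120 = 295°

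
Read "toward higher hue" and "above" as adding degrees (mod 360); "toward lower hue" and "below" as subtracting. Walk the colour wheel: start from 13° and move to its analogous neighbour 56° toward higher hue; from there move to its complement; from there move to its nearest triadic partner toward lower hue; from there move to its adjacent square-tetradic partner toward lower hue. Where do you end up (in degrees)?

39°

13 + 56 = 69°   (analog 56° ↑)
69 + 180 = 249°   (complement)
249 − 120 = 129°   (triadic ↓)
129 − 90 = 39°   (square ↓)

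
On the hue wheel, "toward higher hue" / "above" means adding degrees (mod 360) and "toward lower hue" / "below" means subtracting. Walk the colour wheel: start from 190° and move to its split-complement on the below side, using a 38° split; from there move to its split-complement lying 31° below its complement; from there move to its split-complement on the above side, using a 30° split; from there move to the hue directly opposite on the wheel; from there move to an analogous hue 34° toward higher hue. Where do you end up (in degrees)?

185°

+142° (split-comp 38° ↓): 190 + 142 = 332°
+149° (split-comp 31° ↓): 332 + 149 = 481 → 481 − 360 = 121°
+210° (split-comp 30° ↑): 121 + 210 = 331°
+180° (complement): 331 + 180 = 511 → 511 − 360 = 151°
+34° (analog 34° ↑): 151 + 34 = 185°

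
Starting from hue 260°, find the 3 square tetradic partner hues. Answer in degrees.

A square tetradic scheme places four hues every 90°.
260 + 90 = 350°
260 + 180 = 440 → 440 − 360 = 80°
260 + 270 = 530 → 530 − 360 = 170°

350°, 80°, and 170°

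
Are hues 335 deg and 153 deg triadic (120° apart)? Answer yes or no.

Angular distance: |335 − 153| = 182; shorter arc = 360 − 182 = 178°.
Triadic (120° apart) requires 120°.

no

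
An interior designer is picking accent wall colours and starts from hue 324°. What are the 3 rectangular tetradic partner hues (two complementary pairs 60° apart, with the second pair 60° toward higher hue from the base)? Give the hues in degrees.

324 + 60 = 384 → 384 − 360 = 24°
324 + 180 = 504 → 504 − 360 = 144°
324 + 240 = 564 → 564 − 360 = 204°

24°, 144°, and 204°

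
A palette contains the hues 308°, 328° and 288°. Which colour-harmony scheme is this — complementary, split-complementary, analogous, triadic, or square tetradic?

analogous

Sort the hues: 288°, 308°, 328°.
Successive gaps around the wheel: 20°, 20°, 320°.
A run of hues at equal small steps (20°) with one large closing gap is an analogous group.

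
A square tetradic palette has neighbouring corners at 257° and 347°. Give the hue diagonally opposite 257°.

77°

A square tetradic scheme places four hues 90° apart; opposite corners are 180° apart.
257 + 180 = 437 → 437 − 360 = 77°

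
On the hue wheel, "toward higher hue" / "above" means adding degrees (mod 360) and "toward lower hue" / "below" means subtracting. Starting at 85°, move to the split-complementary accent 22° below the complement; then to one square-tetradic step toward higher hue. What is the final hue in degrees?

split-comp 22° ↓ +158°: 85 + 158 = 243°
square ↑ +90°: 243 + 90 = 333°

333°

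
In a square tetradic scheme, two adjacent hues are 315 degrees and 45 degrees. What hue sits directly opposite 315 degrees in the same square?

A square tetradic scheme places four hues 90° apart; opposite corners are 180° apart.
315 + 180 = 495 → 495 − 360 = 135°

135°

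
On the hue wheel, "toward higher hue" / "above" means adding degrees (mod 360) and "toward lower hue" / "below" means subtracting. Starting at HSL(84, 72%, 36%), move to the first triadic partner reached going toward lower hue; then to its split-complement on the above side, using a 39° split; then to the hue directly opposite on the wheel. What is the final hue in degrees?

−120° (triadic ↓): 84 − 120 = -36 → -36 + 360 = 324°
+219° (split-comp 39° ↑): 324 + 219 = 543 → 543 − 360 = 183°
+180° (complement): 183 + 180 = 363 → 363 − 360 = 3°

3°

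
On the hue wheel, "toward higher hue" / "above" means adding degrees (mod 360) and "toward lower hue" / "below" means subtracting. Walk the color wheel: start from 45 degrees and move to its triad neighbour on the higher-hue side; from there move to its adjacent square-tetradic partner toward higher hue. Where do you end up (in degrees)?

255°

+120° (triadic ↑): 45 + 120 = 165°
+90° (square ↑): 165 + 90 = 255°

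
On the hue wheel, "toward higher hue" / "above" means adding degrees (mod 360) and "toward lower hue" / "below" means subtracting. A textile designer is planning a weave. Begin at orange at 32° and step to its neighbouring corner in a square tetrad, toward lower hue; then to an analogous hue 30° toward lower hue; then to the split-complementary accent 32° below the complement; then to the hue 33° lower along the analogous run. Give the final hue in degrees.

27°

32 − 90 = -58 → -58 + 360 = 302°   (square ↓)
302 − 30 = 272°   (analog 30° ↓)
272 + 148 = 420 → 420 − 360 = 60°   (split-comp 32° ↓)
60 − 33 = 27°   (analog 33° ↓)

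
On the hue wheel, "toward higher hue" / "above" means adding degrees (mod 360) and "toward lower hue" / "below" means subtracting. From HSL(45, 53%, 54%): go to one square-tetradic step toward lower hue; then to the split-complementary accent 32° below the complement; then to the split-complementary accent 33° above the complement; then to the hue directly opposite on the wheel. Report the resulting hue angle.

−90° (square ↓): 45 − 90 = -45 → -45 + 360 = 315°
+148° (split-comp 32° ↓): 315 + 148 = 463 → 463 − 360 = 103°
+213° (split-comp 33° ↑): 103 + 213 = 316°
+180° (complement): 316 + 180 = 496 → 496 − 360 = 136°

136°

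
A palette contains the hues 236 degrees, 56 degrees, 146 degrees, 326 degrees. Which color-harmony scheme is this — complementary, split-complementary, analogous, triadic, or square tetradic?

square tetradic

Sort the hues: 56°, 146°, 236°, 326°.
Successive gaps around the wheel: 90°, 90°, 90°, 90°.
Four hues every 90° form a square tetradic scheme.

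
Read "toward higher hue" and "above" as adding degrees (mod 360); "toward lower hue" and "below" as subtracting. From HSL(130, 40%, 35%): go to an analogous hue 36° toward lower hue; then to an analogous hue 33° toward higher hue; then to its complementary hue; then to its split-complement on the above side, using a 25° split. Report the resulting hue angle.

−36° (analog 36° ↓): 130 − 36 = 94°
+33° (analog 33° ↑): 94 + 33 = 127°
+180° (complement): 127 + 180 = 307°
+205° (split-comp 25° ↑): 307 + 205 = 512 → 512 − 360 = 152°

152°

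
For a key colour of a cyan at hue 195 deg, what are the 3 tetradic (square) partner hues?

285°, 15°, and 105°

A square tetradic scheme places four hues every 90°.
195 + 90 = 285°
195 + 180 = 375 → 375 − 360 = 15°
195 + 270 = 465 → 465 − 360 = 105°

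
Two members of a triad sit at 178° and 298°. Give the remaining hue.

58°

A triad spaces three hues 120° apart.
The full set is {58°, 178°, 298°}.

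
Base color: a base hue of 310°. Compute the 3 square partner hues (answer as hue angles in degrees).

40°, 130°, 220°

A square tetradic scheme places four hues every 90°.
310 + 90 = 400 → 400 − 360 = 40°
310 + 180 = 490 → 490 − 360 = 130°
310 + 270 = 580 → 580 − 360 = 220°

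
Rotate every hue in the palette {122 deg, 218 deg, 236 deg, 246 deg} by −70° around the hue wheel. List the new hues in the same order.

122 − 70 = 52°
218 − 70 = 148°
236 − 70 = 166°
246 − 70 = 176°

52°, 148°, 166°, 176°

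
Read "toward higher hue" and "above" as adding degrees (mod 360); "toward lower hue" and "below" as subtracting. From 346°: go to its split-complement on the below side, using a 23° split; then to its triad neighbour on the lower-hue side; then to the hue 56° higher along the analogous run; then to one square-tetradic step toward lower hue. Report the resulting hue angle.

346 + 157 = 503 → 503 − 360 = 143°   (split-comp 23° ↓)
143 − 120 = 23°   (triadic ↓)
23 + 56 = 79°   (analog 56° ↑)
79 − 90 = -11 → -11 + 360 = 349°   (square ↓)

349°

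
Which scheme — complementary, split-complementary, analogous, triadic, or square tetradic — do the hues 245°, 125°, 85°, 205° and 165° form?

Sort the hues: 85°, 125°, 165°, 205°, 245°.
Successive gaps around the wheel: 40°, 40°, 40°, 40°, 200°.
A run of hues at equal small steps (40°) with one large closing gap is an analogous group.

analogous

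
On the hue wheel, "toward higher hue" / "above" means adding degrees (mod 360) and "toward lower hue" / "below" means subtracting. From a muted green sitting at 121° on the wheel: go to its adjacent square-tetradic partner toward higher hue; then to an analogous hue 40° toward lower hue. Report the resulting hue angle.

171°

+90° (square ↑): 121 + 90 = 211°
−40° (analog 40° ↓): 211 − 40 = 171°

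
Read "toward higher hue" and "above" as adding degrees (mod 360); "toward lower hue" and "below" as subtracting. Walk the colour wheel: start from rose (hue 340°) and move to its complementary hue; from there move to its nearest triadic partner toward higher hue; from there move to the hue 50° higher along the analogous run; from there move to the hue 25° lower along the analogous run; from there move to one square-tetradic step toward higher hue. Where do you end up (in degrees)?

+180° (complement): 340 + 180 = 520 → 520 − 360 = 160°
+120° (triadic ↑): 160 + 120 = 280°
+50° (analog 50° ↑): 280 + 50 = 330°
−25° (analog 25° ↓): 330 − 25 = 305°
+90° (square ↑): 305 + 90 = 395 → 395 − 360 = 35°

35°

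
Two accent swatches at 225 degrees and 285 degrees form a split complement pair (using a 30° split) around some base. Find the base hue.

The accents sit 30° either side of the complement, so the complement is their short-arc midpoint on the wheel.
Short-arc midpoint of 225° and 285°: 255°.
Base is 180° from the complement: 255 − 180 = 75°

75°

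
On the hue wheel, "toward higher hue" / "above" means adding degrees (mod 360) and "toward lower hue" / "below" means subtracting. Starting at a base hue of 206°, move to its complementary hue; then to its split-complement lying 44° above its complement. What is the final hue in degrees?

206 + 180 = 386 → 386 − 360 = 26°   (complement)
26 + 224 = 250°   (split-comp 44° ↑)

250°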